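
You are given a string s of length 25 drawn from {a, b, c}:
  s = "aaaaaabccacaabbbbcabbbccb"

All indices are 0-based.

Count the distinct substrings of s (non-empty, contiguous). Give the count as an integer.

273

rank→(start, suffix):
  0 → (0, 'aaaaaabccacaabbbbcabbbccb')
  1 → (1, 'aaaaabccacaabbbbcabbbccb')
  2 → (2, 'aaaabccacaabbbbcabbbccb')
  3 → (3, 'aaabccacaabbbbcabbbccb')
  4 → (11, 'aabbbbcabbbccb')
  5 → (4, 'aabccacaabbbbcabbbccb')
  6 → (12, 'abbbbcabbbccb')
  7 → (18, 'abbbccb')
  8 → (5, 'abccacaabbbbcabbbccb')
  9 → (9, 'acaabbbbcabbbccb')
  10 → (24, 'b')
  11 → (13, 'bbbbcabbbccb')
  12 → (14, 'bbbcabbbccb')
  13 → (19, 'bbbccb')
  14 → (15, 'bbcabbbccb')
  15 → (20, 'bbccb')
  16 → (16, 'bcabbbccb')
  17 → (6, 'bccacaabbbbcabbbccb')
  18 → (21, 'bccb')
  19 → (10, 'caabbbbcabbbccb')
  20 → (17, 'cabbbccb')
  21 → (8, 'cacaabbbbcabbbccb')
  22 → (23, 'cb')
  23 → (7, 'ccacaabbbbcabbbccb')
  24 → (22, 'ccb')

SA = [0, 1, 2, 3, 11, 4, 12, 18, 5, 9, 24, 13, 14, 19, 15, 20, 16, 6, 21, 10, 17, 8, 23, 7, 22]
rank  pair      lcp
   1  s[0:],s[1:]  5  'aaaaa'
   2  s[1:],s[2:]  4  'aaaa'
   3  s[2:],s[3:]  3  'aaa'
   4  s[3:],s[11:]  2  'aa'
   5  s[11:],s[4:]  3  'aab'
   6  s[4:],s[12:]  1  'a'
   7  s[12:],s[18:]  4  'abbb'
   8  s[18:],s[5:]  2  'ab'
   9  s[5:],s[9:]  1  'a'
  10  s[9:],s[24:]  0  ''
  11  s[24:],s[13:]  1  'b'
  12  s[13:],s[14:]  3  'bbb'
  13  s[14:],s[19:]  4  'bbbc'
  14  s[19:],s[15:]  2  'bb'
  15  s[15:],s[20:]  3  'bbc'
  16  s[20:],s[16:]  1  'b'
  17  s[16:],s[6:]  2  'bc'
  18  s[6:],s[21:]  3  'bcc'
  19  s[21:],s[10:]  0  ''
  20  s[10:],s[17:]  2  'ca'
  21  s[17:],s[8:]  2  'ca'
  22  s[8:],s[23:]  1  'c'
  23  s[23:],s[7:]  1  'c'
  24  s[7:],s[22:]  2  'cc'

n(n+1)/2 = 25·26/2 = 325
Σ LCP = 0 + 5 + 4 + 3 + 2 + 3 + 1 + 4 + 2 + 1 + 0 + 1 + 3 + 4 + 2 + 3 + 1 + 2 + 3 + 0 + 2 + 2 + 1 + 1 + 2 = 52
distinct = 325 − 52 = 273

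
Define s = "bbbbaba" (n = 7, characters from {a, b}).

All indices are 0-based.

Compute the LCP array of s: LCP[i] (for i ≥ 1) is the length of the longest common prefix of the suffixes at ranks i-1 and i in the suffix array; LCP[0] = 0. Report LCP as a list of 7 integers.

[0, 1, 0, 2, 1, 2, 3]

rank | idx | suffix
   0 |   6 | a
   1 |   4 | aba
   2 |   5 | ba
   3 |   3 | baba
   4 |   2 | bbaba
   5 |   1 | bbbaba
   6 |   0 | bbbbaba

SA = [6, 4, 5, 3, 2, 1, 0]
[i] adj suffixes → lcp
  [1] 6/4 → 1 ('a')
  [2] 4/5 → 0 ('')
  [3] 5/3 → 2 ('ba')
  [4] 3/2 → 1 ('b')
  [5] 2/1 → 2 ('bb')
  [6] 1/0 → 3 ('bbb')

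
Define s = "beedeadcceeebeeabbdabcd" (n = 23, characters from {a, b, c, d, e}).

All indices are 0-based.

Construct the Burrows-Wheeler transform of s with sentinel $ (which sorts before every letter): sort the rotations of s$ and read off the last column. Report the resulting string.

rank  rotation                  last
    0  $beedeadcceeebeeabbdabcd  d
    1  abbdabcd$beedeadcceeebee  e
    2  abcd$beedeadcceeebeeabbd  d
    3  adcceeebeeabbdabcd$beede  e
    4  bbdabcd$beedeadcceeebeea  a
    5  bcd$beedeadcceeebeeabbda  a
    6  bdabcd$beedeadcceeebeeab  b
    7  beeabbdabcd$beedeadcceee  e
    8  beedeadcceeebeeabbdabcd$  $
    9  cceeebeeabbdabcd$beedead  d
   10  cd$beedeadcceeebeeabbdab  b
   11  ceeebeeabbdabcd$beedeadc  c
   12  d$beedeadcceeebeeabbdabc  c
   13  dabcd$beedeadcceeebeeabb  b
   14  dcceeebeeabbdabcd$beedea  a
   15  deadcceeebeeabbdabcd$bee  e
   16  eabbdabcd$beedeadcceeebe  e
   17  eadcceeebeeabbdabcd$beed  d
   18  ebeeabbdabcd$beedeadccee  e
   19  edeadcceeebeeabbdabcd$be  e
   20  eeabbdabcd$beedeadcceeeb  b
   21  eebeeabbdabcd$beedeadcce  e
   22  eedeadcceeebeeabbdabcd$b  b
   23  eeebeeabbdabcd$beedeadcc  c

dedeaabe$dbccbaeedeebebc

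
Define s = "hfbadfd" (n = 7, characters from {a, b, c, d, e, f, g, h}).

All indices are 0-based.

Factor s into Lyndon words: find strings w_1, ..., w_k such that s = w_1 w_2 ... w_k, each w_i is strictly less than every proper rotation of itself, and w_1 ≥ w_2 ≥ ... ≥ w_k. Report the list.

["h", "f", "b", "adfd"]

emit factor 1: 'h' (i=0, period=1)
emit factor 2: 'f' (i=1, period=1)
emit factor 3: 'b' (i=2, period=1)
emit factor 4: 'adfd' (i=3, period=4)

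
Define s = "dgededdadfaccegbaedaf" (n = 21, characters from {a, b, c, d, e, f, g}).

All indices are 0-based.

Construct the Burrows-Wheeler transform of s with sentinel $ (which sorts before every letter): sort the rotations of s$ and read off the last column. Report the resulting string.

ffdbdgacdeeea$adgcaded

rank  rotation                last
    0  $dgededdadfaccegbaedaf  f
    1  accegbaedaf$dgededdadf  f
    2  adfaccegbaedaf$dgededd  d
    3  aedaf$dgededdadfaccegb  b
    4  af$dgededdadfaccegbaed  d
    5  baedaf$dgededdadfacceg  g
    6  ccegbaedaf$dgededdadfa  a
    7  cegbaedaf$dgededdadfac  c
    8  dadfaccegbaedaf$dgeded  d
    9  daf$dgededdadfaccegbae  e
   10  ddadfaccegbaedaf$dgede  e
   11  deddadfaccegbaedaf$dge  e
   12  dfaccegbaedaf$dgededda  a
   13  dgededdadfaccegbaedaf$  $
   14  edaf$dgededdadfaccegba  a
   15  eddadfaccegbaedaf$dged  d
   16  ededdadfaccegbaedaf$dg  g
   17  egbaedaf$dgededdadfacc  c
   18  f$dgededdadfaccegbaeda  a
   19  faccegbaedaf$dgededdad  d
   20  gbaedaf$dgededdadfacce  e
   21  gededdadfaccegbaedaf$d  d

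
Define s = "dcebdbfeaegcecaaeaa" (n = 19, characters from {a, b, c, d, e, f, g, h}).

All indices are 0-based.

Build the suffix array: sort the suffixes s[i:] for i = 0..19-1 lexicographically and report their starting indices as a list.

rank | idx | suffix
   0 |  18 | a
   1 |  17 | aa
   2 |  14 | aaeaa
   3 |  15 | aeaa
   4 |   8 | aegcecaaeaa
   5 |   3 | bdbfeaegcecaaeaa
   6 |   5 | bfeaegcecaaeaa
   7 |  13 | caaeaa
   8 |   1 | cebdbfeaegcecaaeaa
   9 |  11 | cecaaeaa
  10 |   4 | dbfeaegcecaaeaa
  11 |   0 | dcebdbfeaegcecaaeaa
  12 |  16 | eaa
  13 |   7 | eaegcecaaeaa
  14 |   2 | ebdbfeaegcecaaeaa
  15 |  12 | ecaaeaa
  16 |   9 | egcecaaeaa
  17 |   6 | feaegcecaaeaa
  18 |  10 | gcecaaeaa

[18, 17, 14, 15, 8, 3, 5, 13, 1, 11, 4, 0, 16, 7, 2, 12, 9, 6, 10]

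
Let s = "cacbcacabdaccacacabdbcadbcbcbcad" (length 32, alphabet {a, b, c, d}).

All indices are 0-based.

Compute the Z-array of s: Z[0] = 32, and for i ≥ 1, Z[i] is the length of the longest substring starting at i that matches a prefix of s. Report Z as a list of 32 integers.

[32, 0, 1, 0, 3, 0, 2, 0, 0, 0, 0, 1, 3, 0, 3, 0, 2, 0, 0, 0, 0, 2, 0, 0, 0, 1, 0, 1, 0, 2, 0, 0]

Z[0]=32
i=1: i≥r, start 0; Z[1]=0
i=2: i≥r, start 0; Z[2]=1 extend→box=[2,3)
i=3: i≥r, start 0; Z[3]=0
i=4: i≥r, start 0; Z[4]=3 extend→box=[4,7)
i=5: min(r-i=2, Z[1]=0)=0; Z[5]=0
i=6: min(r-i=1, Z[2]=1)=1; Z[6]=2 extend→box=[6,8)
i=7: min(r-i=1, Z[1]=0)=0; Z[7]=0
i=8: i≥r, start 0; Z[8]=0
i=9: i≥r, start 0; Z[9]=0
i=10: i≥r, start 0; Z[10]=0
i=11: i≥r, start 0; Z[11]=1 extend→box=[11,12)
i=12: i≥r, start 0; Z[12]=3 extend→box=[12,15)
i=13: min(r-i=2, Z[1]=0)=0; Z[13]=0
i=14: min(r-i=1, Z[2]=1)=1; Z[14]=3 extend→box=[14,17)
i=15: min(r-i=2, Z[1]=0)=0; Z[15]=0
i=16: min(r-i=1, Z[2]=1)=1; Z[16]=2 extend→box=[16,18)
i=17: min(r-i=1, Z[1]=0)=0; Z[17]=0
i=18: i≥r, start 0; Z[18]=0
i=19: i≥r, start 0; Z[19]=0
i=20: i≥r, start 0; Z[20]=0
i=21: i≥r, start 0; Z[21]=2 extend→box=[21,23)
i=22: min(r-i=1, Z[1]=0)=0; Z[22]=0
i=23: i≥r, start 0; Z[23]=0
i=24: i≥r, start 0; Z[24]=0
i=25: i≥r, start 0; Z[25]=1 extend→box=[25,26)
i=26: i≥r, start 0; Z[26]=0
i=27: i≥r, start 0; Z[27]=1 extend→box=[27,28)
i=28: i≥r, start 0; Z[28]=0
i=29: i≥r, start 0; Z[29]=2 extend→box=[29,31)
i=30: min(r-i=1, Z[1]=0)=0; Z[30]=0
i=31: i≥r, start 0; Z[31]=0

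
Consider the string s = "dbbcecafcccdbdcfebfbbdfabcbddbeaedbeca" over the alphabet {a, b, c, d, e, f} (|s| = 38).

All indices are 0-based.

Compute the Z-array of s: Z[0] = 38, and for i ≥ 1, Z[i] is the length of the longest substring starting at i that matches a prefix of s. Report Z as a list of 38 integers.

[38, 0, 0, 0, 0, 0, 0, 0, 0, 0, 0, 2, 0, 1, 0, 0, 0, 0, 0, 0, 0, 1, 0, 0, 0, 0, 0, 1, 2, 0, 0, 0, 0, 2, 0, 0, 0, 0]

Z[0]=38
i=1: i≥r, start 0; Z[1]=0
i=2: i≥r, start 0; Z[2]=0
i=3: i≥r, start 0; Z[3]=0
i=4: i≥r, start 0; Z[4]=0
i=5: i≥r, start 0; Z[5]=0
i=6: i≥r, start 0; Z[6]=0
i=7: i≥r, start 0; Z[7]=0
i=8: i≥r, start 0; Z[8]=0
i=9: i≥r, start 0; Z[9]=0
i=10: i≥r, start 0; Z[10]=0
i=11: i≥r, start 0; Z[11]=2 extend→box=[11,13)
i=12: min(r-i=1, Z[1]=0)=0; Z[12]=0
i=13: i≥r, start 0; Z[13]=1 extend→box=[13,14)
i=14: i≥r, start 0; Z[14]=0
i=15: i≥r, start 0; Z[15]=0
i=16: i≥r, start 0; Z[16]=0
i=17: i≥r, start 0; Z[17]=0
i=18: i≥r, start 0; Z[18]=0
i=19: i≥r, start 0; Z[19]=0
i=20: i≥r, start 0; Z[20]=0
i=21: i≥r, start 0; Z[21]=1 extend→box=[21,22)
i=22: i≥r, start 0; Z[22]=0
i=23: i≥r, start 0; Z[23]=0
i=24: i≥r, start 0; Z[24]=0
i=25: i≥r, start 0; Z[25]=0
i=26: i≥r, start 0; Z[26]=0
i=27: i≥r, start 0; Z[27]=1 extend→box=[27,28)
i=28: i≥r, start 0; Z[28]=2 extend→box=[28,30)
i=29: min(r-i=1, Z[1]=0)=0; Z[29]=0
i=30: i≥r, start 0; Z[30]=0
i=31: i≥r, start 0; Z[31]=0
i=32: i≥r, start 0; Z[32]=0
i=33: i≥r, start 0; Z[33]=2 extend→box=[33,35)
i=34: min(r-i=1, Z[1]=0)=0; Z[34]=0
i=35: i≥r, start 0; Z[35]=0
i=36: i≥r, start 0; Z[36]=0
i=37: i≥r, start 0; Z[37]=0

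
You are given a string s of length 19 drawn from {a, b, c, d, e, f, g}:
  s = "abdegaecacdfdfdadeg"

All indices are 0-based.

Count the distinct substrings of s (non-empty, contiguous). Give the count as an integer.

172

rank→(start, suffix):
  0 → (0, 'abdegaecacdfdfdadeg')
  1 → (8, 'acdfdfdadeg')
  2 → (15, 'adeg')
  3 → (5, 'aecacdfdfdadeg')
  4 → (1, 'bdegaecacdfdfdadeg')
  5 → (7, 'cacdfdfdadeg')
  6 → (9, 'cdfdfdadeg')
  7 → (14, 'dadeg')
  8 → (16, 'deg')
  9 → (2, 'degaecacdfdfdadeg')
  10 → (12, 'dfdadeg')
  11 → (10, 'dfdfdadeg')
  12 → (6, 'ecacdfdfdadeg')
  13 → (17, 'eg')
  14 → (3, 'egaecacdfdfdadeg')
  15 → (13, 'fdadeg')
  16 → (11, 'fdfdadeg')
  17 → (18, 'g')
  18 → (4, 'gaecacdfdfdadeg')

SA = [0, 8, 15, 5, 1, 7, 9, 14, 16, 2, 12, 10, 6, 17, 3, 13, 11, 18, 4]
rank  pair      lcp
   1  s[0:],s[8:]  1  'a'
   2  s[8:],s[15:]  1  'a'
   3  s[15:],s[5:]  1  'a'
   4  s[5:],s[1:]  0  ''
   5  s[1:],s[7:]  0  ''
   6  s[7:],s[9:]  1  'c'
   7  s[9:],s[14:]  0  ''
   8  s[14:],s[16:]  1  'd'
   9  s[16:],s[2:]  3  'deg'
  10  s[2:],s[12:]  1  'd'
  11  s[12:],s[10:]  3  'dfd'
  12  s[10:],s[6:]  0  ''
  13  s[6:],s[17:]  1  'e'
  14  s[17:],s[3:]  2  'eg'
  15  s[3:],s[13:]  0  ''
  16  s[13:],s[11:]  2  'fd'
  17  s[11:],s[18:]  0  ''
  18  s[18:],s[4:]  1  'g'

n(n+1)/2 = 19·20/2 = 190
Σ LCP = 0 + 1 + 1 + 1 + 0 + 0 + 1 + 0 + 1 + 3 + 1 + 3 + 0 + 1 + 2 + 0 + 2 + 0 + 1 = 18
distinct = 190 − 18 = 172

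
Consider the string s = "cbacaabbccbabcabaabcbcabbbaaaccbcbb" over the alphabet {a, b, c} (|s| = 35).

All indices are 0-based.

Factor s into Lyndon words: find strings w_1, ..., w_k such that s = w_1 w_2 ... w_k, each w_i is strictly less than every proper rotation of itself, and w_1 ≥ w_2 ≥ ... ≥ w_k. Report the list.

["c", "b", "ac", "aabbccbabcabaabcbcabbb", "aaaccbcbb"]

emit factor 1: 'c' (i=0, period=1)
emit factor 2: 'b' (i=1, period=1)
emit factor 3: 'ac' (i=2, period=2)
emit factor 4: 'aabbccbabcabaabcbcabbb' (i=4, period=22)
emit factor 5: 'aaaccbcbb' (i=26, period=9)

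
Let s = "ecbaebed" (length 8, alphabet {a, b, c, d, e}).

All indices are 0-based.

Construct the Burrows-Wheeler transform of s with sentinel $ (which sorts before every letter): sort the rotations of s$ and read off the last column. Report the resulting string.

rank  rotation   last
    0  $ecbaebed  d
    1  aebed$ecb  b
    2  baebed$ec  c
    3  bed$ecbae  e
    4  cbaebed$e  e
    5  d$ecbaebe  e
    6  ebed$ecba  a
    7  ecbaebed$  $
    8  ed$ecbaeb  b

dbceeea$b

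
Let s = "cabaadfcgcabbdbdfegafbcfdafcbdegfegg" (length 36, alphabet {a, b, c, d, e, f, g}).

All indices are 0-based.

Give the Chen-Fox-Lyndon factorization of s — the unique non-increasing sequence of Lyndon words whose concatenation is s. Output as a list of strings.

emit factor 1: 'c' (i=0, period=1)
emit factor 2: 'ab' (i=1, period=2)
emit factor 3: 'aadfcgcabbdbdfegafbcfdafcbdegfegg' (i=3, period=33)

["c", "ab", "aadfcgcabbdbdfegafbcfdafcbdegfegg"]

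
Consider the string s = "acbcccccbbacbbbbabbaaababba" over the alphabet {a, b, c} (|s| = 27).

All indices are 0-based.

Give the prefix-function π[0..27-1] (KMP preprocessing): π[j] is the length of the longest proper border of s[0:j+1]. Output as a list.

π[0] = 0
j=1 s[j]='c': π[1]=0 (border '')
j=2 s[j]='b': π[2]=0 (border '')
j=3 s[j]='c': π[3]=0 (border '')
j=4 s[j]='c': π[4]=0 (border '')
j=5 s[j]='c': π[5]=0 (border '')
j=6 s[j]='c': π[6]=0 (border '')
j=7 s[j]='c': π[7]=0 (border '')
j=8 s[j]='b': π[8]=0 (border '')
j=9 s[j]='b': π[9]=0 (border '')
j=10 s[j]='a': π[10]=1 (border 'a')
j=11 s[j]='c': π[11]=2 (border 'ac')
j=12 s[j]='b': π[12]=3 (border 'acb')
j=13 s[j]='b': k: 3→0; π[13]=0 (border '')
j=14 s[j]='b': π[14]=0 (border '')
j=15 s[j]='b': π[15]=0 (border '')
j=16 s[j]='a': π[16]=1 (border 'a')
j=17 s[j]='b': k: 1→0; π[17]=0 (border '')
j=18 s[j]='b': π[18]=0 (border '')
j=19 s[j]='a': π[19]=1 (border 'a')
j=20 s[j]='a': k: 1→0; π[20]=1 (border 'a')
j=21 s[j]='a': k: 1→0; π[21]=1 (border 'a')
j=22 s[j]='b': k: 1→0; π[22]=0 (border '')
j=23 s[j]='a': π[23]=1 (border 'a')
j=24 s[j]='b': k: 1→0; π[24]=0 (border '')
j=25 s[j]='b': π[25]=0 (border '')
j=26 s[j]='a': π[26]=1 (border 'a')

[0, 0, 0, 0, 0, 0, 0, 0, 0, 0, 1, 2, 3, 0, 0, 0, 1, 0, 0, 1, 1, 1, 0, 1, 0, 0, 1]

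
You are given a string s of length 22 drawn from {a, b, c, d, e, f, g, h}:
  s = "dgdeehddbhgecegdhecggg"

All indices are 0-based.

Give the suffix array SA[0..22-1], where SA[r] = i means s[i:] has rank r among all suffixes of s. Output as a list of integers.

sorted suffixes:
  #0 SA[0]=8  'bhgecegdhecggg'
  #1 SA[1]=12  'cegdhecggg'
  #2 SA[2]=18  'cggg'
  #3 SA[3]=7  'dbhgecegdhecggg'
  #4 SA[4]=6  'ddbhgecegdhecggg'
  #5 SA[5]=2  'deehddbhgecegdhecggg'
  #6 SA[6]=0  'dgdeehddbhgecegdhecggg'
  #7 SA[7]=15  'dhecggg'
  #8 SA[8]=11  'ecegdhecggg'
  #9 SA[9]=17  'ecggg'
  #10 SA[10]=3  'eehddbhgecegdhecggg'
  #11 SA[11]=13  'egdhecggg'
  #12 SA[12]=4  'ehddbhgecegdhecggg'
  #13 SA[13]=21  'g'
  #14 SA[14]=1  'gdeehddbhgecegdhecggg'
  #15 SA[15]=14  'gdhecggg'
  #16 SA[16]=10  'gecegdhecggg'
  #17 SA[17]=20  'gg'
  #18 SA[18]=19  'ggg'
  #19 SA[19]=5  'hddbhgecegdhecggg'
  #20 SA[20]=16  'hecggg'
  #21 SA[21]=9  'hgecegdhecggg'

[8, 12, 18, 7, 6, 2, 0, 15, 11, 17, 3, 13, 4, 21, 1, 14, 10, 20, 19, 5, 16, 9]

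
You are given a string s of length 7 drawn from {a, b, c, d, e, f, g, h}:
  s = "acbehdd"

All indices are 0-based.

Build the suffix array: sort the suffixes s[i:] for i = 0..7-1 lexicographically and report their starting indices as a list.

rank→(start, suffix):
  0 → (0, 'acbehdd')
  1 → (2, 'behdd')
  2 → (1, 'cbehdd')
  3 → (6, 'd')
  4 → (5, 'dd')
  5 → (3, 'ehdd')
  6 → (4, 'hdd')

[0, 2, 1, 6, 5, 3, 4]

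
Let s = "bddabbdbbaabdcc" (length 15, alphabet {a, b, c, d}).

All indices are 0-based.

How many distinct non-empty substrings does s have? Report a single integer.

rank | idx | suffix
   0 |   9 | aabdcc
   1 |   3 | abbdbbaabdcc
   2 |  10 | abdcc
   3 |   8 | baabdcc
   4 |   7 | bbaabdcc
   5 |   4 | bbdbbaabdcc
   6 |   5 | bdbbaabdcc
   7 |  11 | bdcc
   8 |   0 | bddabbdbbaabdcc
   9 |  14 | c
  10 |  13 | cc
  11 |   2 | dabbdbbaabdcc
  12 |   6 | dbbaabdcc
  13 |  12 | dcc
  14 |   1 | ddabbdbbaabdcc

SA = [9, 3, 10, 8, 7, 4, 5, 11, 0, 14, 13, 2, 6, 12, 1]
[i] adj suffixes → lcp
  [1] 9/3 → 1 ('a')
  [2] 3/10 → 2 ('ab')
  [3] 10/8 → 0 ('')
  [4] 8/7 → 1 ('b')
  [5] 7/4 → 2 ('bb')
  [6] 4/5 → 1 ('b')
  [7] 5/11 → 2 ('bd')
  [8] 11/0 → 2 ('bd')
  [9] 0/14 → 0 ('')
  [10] 14/13 → 1 ('c')
  [11] 13/2 → 0 ('')
  [12] 2/6 → 1 ('d')
  [13] 6/12 → 1 ('d')
  [14] 12/1 → 1 ('d')

n(n+1)/2 = 15·16/2 = 120
Σ LCP = 0 + 1 + 2 + 0 + 1 + 2 + 1 + 2 + 2 + 0 + 1 + 0 + 1 + 1 + 1 = 15
distinct = 120 − 15 = 105

105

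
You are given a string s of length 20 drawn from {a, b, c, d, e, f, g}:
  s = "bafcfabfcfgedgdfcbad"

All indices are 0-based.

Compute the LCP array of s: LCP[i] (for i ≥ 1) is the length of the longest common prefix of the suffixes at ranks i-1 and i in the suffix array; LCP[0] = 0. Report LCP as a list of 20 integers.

rank | idx | suffix
   0 |   5 | abfcfgedgdfcbad
   1 |  18 | ad
   2 |   1 | afcfabfcfgedgdfcbad
   3 |  17 | bad
   4 |   0 | bafcfabfcfgedgdfcbad
   5 |   6 | bfcfgedgdfcbad
   6 |  16 | cbad
   7 |   3 | cfabfcfgedgdfcbad
   8 |   8 | cfgedgdfcbad
   9 |  19 | d
  10 |  14 | dfcbad
  11 |  12 | dgdfcbad
  12 |  11 | edgdfcbad
  13 |   4 | fabfcfgedgdfcbad
  14 |  15 | fcbad
  15 |   2 | fcfabfcfgedgdfcbad
  16 |   7 | fcfgedgdfcbad
  17 |   9 | fgedgdfcbad
  18 |  13 | gdfcbad
  19 |  10 | gedgdfcbad

SA = [5, 18, 1, 17, 0, 6, 16, 3, 8, 19, 14, 12, 11, 4, 15, 2, 7, 9, 13, 10]
i: (SA[i-1],SA[i]) lcp shared
  1: (5,18) 1 'a'
  2: (18,1) 1 'a'
  3: (1,17) 0 ''
  4: (17,0) 2 'ba'
  5: (0,6) 1 'b'
  6: (6,16) 0 ''
  7: (16,3) 1 'c'
  8: (3,8) 2 'cf'
  9: (8,19) 0 ''
  10: (19,14) 1 'd'
  11: (14,12) 1 'd'
  12: (12,11) 0 ''
  13: (11,4) 0 ''
  14: (4,15) 1 'f'
  15: (15,2) 2 'fc'
  16: (2,7) 3 'fcf'
  17: (7,9) 1 'f'
  18: (9,13) 0 ''
  19: (13,10) 1 'g'

[0, 1, 1, 0, 2, 1, 0, 1, 2, 0, 1, 1, 0, 0, 1, 2, 3, 1, 0, 1]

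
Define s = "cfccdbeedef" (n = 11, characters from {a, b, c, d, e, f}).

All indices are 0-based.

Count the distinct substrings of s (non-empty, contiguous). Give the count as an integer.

60

rank | idx | suffix
   0 |   5 | beedef
   1 |   2 | ccdbeedef
   2 |   3 | cdbeedef
   3 |   0 | cfccdbeedef
   4 |   4 | dbeedef
   5 |   8 | def
   6 |   7 | edef
   7 |   6 | eedef
   8 |   9 | ef
   9 |  10 | f
  10 |   1 | fccdbeedef

SA = [5, 2, 3, 0, 4, 8, 7, 6, 9, 10, 1]
rank  pair      lcp
   1  s[5:],s[2:]  0  ''
   2  s[2:],s[3:]  1  'c'
   3  s[3:],s[0:]  1  'c'
   4  s[0:],s[4:]  0  ''
   5  s[4:],s[8:]  1  'd'
   6  s[8:],s[7:]  0  ''
   7  s[7:],s[6:]  1  'e'
   8  s[6:],s[9:]  1  'e'
   9  s[9:],s[10:]  0  ''
  10  s[10:],s[1:]  1  'f'

n(n+1)/2 = 11·12/2 = 66
Σ LCP = 0 + 0 + 1 + 1 + 0 + 1 + 0 + 1 + 1 + 0 + 1 = 6
distinct = 66 − 6 = 60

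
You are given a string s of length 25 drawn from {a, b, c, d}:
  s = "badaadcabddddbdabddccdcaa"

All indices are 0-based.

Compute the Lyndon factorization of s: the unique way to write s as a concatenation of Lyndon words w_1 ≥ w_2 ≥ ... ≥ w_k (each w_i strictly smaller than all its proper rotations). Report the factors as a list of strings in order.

["b", "ad", "aadcabddddbdabddccdc", "a", "a"]

emit factor 1: 'b' (i=0, period=1)
emit factor 2: 'ad' (i=1, period=2)
emit factor 3: 'aadcabddddbdabddccdc' (i=3, period=20)
emit factor 4: 'a' (i=23, period=1)
emit factor 5: 'a' (i=24, period=1)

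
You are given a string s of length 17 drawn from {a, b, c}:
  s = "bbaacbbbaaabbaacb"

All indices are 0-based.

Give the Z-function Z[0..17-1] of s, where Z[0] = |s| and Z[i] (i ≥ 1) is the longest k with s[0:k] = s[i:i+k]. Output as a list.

Z[0]=17
i=1: fresh scan; Z[1]=1 scan→box=[1,2)
i=2: fresh scan; Z[2]=0
i=3: fresh scan; Z[3]=0
i=4: fresh scan; Z[4]=0
i=5: fresh scan; Z[5]=2 scan→box=[5,7)
i=6: min(r-i=1, Z[1]=1)=1; Z[6]=4 scan→box=[6,10)
i=7: min(r-i=3, Z[1]=1)=1; Z[7]=1
i=8: min(r-i=2, Z[2]=0)=0; Z[8]=0
i=9: min(r-i=1, Z[3]=0)=0; Z[9]=0
i=10: fresh scan; Z[10]=0
i=11: fresh scan; Z[11]=6 scan→box=[11,17)
i=12: min(r-i=5, Z[1]=1)=1; Z[12]=1
i=13: min(r-i=4, Z[2]=0)=0; Z[13]=0
i=14: min(r-i=3, Z[3]=0)=0; Z[14]=0
i=15: min(r-i=2, Z[4]=0)=0; Z[15]=0
i=16: min(r-i=1, Z[5]=2)=1; Z[16]=1

[17, 1, 0, 0, 0, 2, 4, 1, 0, 0, 0, 6, 1, 0, 0, 0, 1]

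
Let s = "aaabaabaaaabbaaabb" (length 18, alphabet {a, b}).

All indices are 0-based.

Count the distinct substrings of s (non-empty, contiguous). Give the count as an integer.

124

rank→(start, suffix):
  0 → (7, 'aaaabbaaabb')
  1 → (0, 'aaabaabaaaabbaaabb')
  2 → (13, 'aaabb')
  3 → (8, 'aaabbaaabb')
  4 → (4, 'aabaaaabbaaabb')
  5 → (1, 'aabaabaaaabbaaabb')
  6 → (14, 'aabb')
  7 → (9, 'aabbaaabb')
  8 → (5, 'abaaaabbaaabb')
  9 → (2, 'abaabaaaabbaaabb')
  10 → (15, 'abb')
  11 → (10, 'abbaaabb')
  12 → (17, 'b')
  13 → (6, 'baaaabbaaabb')
  14 → (12, 'baaabb')
  15 → (3, 'baabaaaabbaaabb')
  16 → (16, 'bb')
  17 → (11, 'bbaaabb')

SA = [7, 0, 13, 8, 4, 1, 14, 9, 5, 2, 15, 10, 17, 6, 12, 3, 16, 11]
i: (SA[i-1],SA[i]) lcp shared
  1: (7,0) 3 'aaa'
  2: (0,13) 4 'aaab'
  3: (13,8) 5 'aaabb'
  4: (8,4) 2 'aa'
  5: (4,1) 5 'aabaa'
  6: (1,14) 3 'aab'
  7: (14,9) 4 'aabb'
  8: (9,5) 1 'a'
  9: (5,2) 4 'abaa'
  10: (2,15) 2 'ab'
  11: (15,10) 3 'abb'
  12: (10,17) 0 ''
  13: (17,6) 1 'b'
  14: (6,12) 4 'baaa'
  15: (12,3) 3 'baa'
  16: (3,16) 1 'b'
  17: (16,11) 2 'bb'

n(n+1)/2 = 18·19/2 = 171
Σ LCP = 0 + 3 + 4 + 5 + 2 + 5 + 3 + 4 + 1 + 4 + 2 + 3 + 0 + 1 + 4 + 3 + 1 + 2 = 47
distinct = 171 − 47 = 124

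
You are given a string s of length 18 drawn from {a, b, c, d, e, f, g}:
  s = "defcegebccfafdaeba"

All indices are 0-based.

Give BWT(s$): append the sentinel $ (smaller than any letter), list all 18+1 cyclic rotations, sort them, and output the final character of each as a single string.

rank  rotation             last
    0  $defcegebccfafdaeba  a
    1  a$defcegebccfafdaeb  b
    2  aeba$defcegebccfafd  d
    3  afdaeba$defcegebccf  f
    4  ba$defcegebccfafdae  e
    5  bccfafdaeba$defcege  e
    6  ccfafdaeba$defcegeb  b
    7  cegebccfafdaeba$def  f
    8  cfafdaeba$defcegebc  c
    9  daeba$defcegebccfaf  f
   10  defcegebccfafdaeba$  $
   11  eba$defcegebccfafda  a
   12  ebccfafdaeba$defceg  g
   13  efcegebccfafdaeba$d  d
   14  egebccfafdaeba$defc  c
   15  fafdaeba$defcegebcc  c
   16  fcegebccfafdaeba$de  e
   17  fdaeba$defcegebccfa  a
   18  gebccfafdaeba$defce  e

abdfeebfcf$agdcceae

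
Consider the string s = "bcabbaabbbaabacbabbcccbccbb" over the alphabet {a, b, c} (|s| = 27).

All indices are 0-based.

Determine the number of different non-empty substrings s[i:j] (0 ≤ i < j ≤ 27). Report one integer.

sorted suffixes:
  #0 SA[0]=10  'aabacbabbcccbccbb'
  #1 SA[1]=5  'aabbbaabacbabbcccbccbb'
  #2 SA[2]=11  'abacbabbcccbccbb'
  #3 SA[3]=2  'abbaabbbaabacbabbcccbccbb'
  #4 SA[4]=6  'abbbaabacbabbcccbccbb'
  #5 SA[5]=16  'abbcccbccbb'
  #6 SA[6]=13  'acbabbcccbccbb'
  #7 SA[7]=26  'b'
  #8 SA[8]=9  'baabacbabbcccbccbb'
  #9 SA[9]=4  'baabbbaabacbabbcccbccbb'
  #10 SA[10]=15  'babbcccbccbb'
  #11 SA[11]=12  'bacbabbcccbccbb'
  #12 SA[12]=25  'bb'
  #13 SA[13]=8  'bbaabacbabbcccbccbb'
  #14 SA[14]=3  'bbaabbbaabacbabbcccbccbb'
  #15 SA[15]=7  'bbbaabacbabbcccbccbb'
  #16 SA[16]=17  'bbcccbccbb'
  #17 SA[17]=0  'bcabbaabbbaabacbabbcccbccbb'
  #18 SA[18]=22  'bccbb'
  #19 SA[19]=18  'bcccbccbb'
  #20 SA[20]=1  'cabbaabbbaabacbabbcccbccbb'
  #21 SA[21]=14  'cbabbcccbccbb'
  #22 SA[22]=24  'cbb'
  #23 SA[23]=21  'cbccbb'
  #24 SA[24]=23  'ccbb'
  #25 SA[25]=20  'ccbccbb'
  #26 SA[26]=19  'cccbccbb'

SA = [10, 5, 11, 2, 6, 16, 13, 26, 9, 4, 15, 12, 25, 8, 3, 7, 17, 0, 22, 18, 1, 14, 24, 21, 23, 20, 19]
rank  pair      lcp
   1  s[10:],s[5:]  3  'aab'
   2  s[5:],s[11:]  1  'a'
   3  s[11:],s[2:]  2  'ab'
   4  s[2:],s[6:]  3  'abb'
   5  s[6:],s[16:]  3  'abb'
   6  s[16:],s[13:]  1  'a'
   7  s[13:],s[26:]  0  ''
   8  s[26:],s[9:]  1  'b'
   9  s[9:],s[4:]  4  'baab'
  10  s[4:],s[15:]  2  'ba'
  11  s[15:],s[12:]  2  'ba'
  12  s[12:],s[25:]  1  'b'
  13  s[25:],s[8:]  2  'bb'
  14  s[8:],s[3:]  5  'bbaab'
  15  s[3:],s[7:]  2  'bb'
  16  s[7:],s[17:]  2  'bb'
  17  s[17:],s[0:]  1  'b'
  18  s[0:],s[22:]  2  'bc'
  19  s[22:],s[18:]  3  'bcc'
  20  s[18:],s[1:]  0  ''
  21  s[1:],s[14:]  1  'c'
  22  s[14:],s[24:]  2  'cb'
  23  s[24:],s[21:]  2  'cb'
  24  s[21:],s[23:]  1  'c'
  25  s[23:],s[20:]  3  'ccb'
  26  s[20:],s[19:]  2  'cc'

n(n+1)/2 = 27·28/2 = 378
Σ LCP = 0 + 3 + 1 + 2 + 3 + 3 + 1 + 0 + 1 + 4 + 2 + 2 + 1 + 2 + 5 + 2 + 2 + 1 + 2 + 3 + 0 + 1 + 2 + 2 + 1 + 3 + 2 = 51
distinct = 378 − 51 = 327

327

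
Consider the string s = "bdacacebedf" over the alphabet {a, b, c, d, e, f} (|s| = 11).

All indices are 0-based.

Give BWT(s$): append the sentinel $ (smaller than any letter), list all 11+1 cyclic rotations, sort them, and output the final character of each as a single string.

fdc$eaabecbd

rank  rotation      last
    0  $bdacacebedf  f
    1  acacebedf$bd  d
    2  acebedf$bdac  c
    3  bdacacebedf$  $
    4  bedf$bdacace  e
    5  cacebedf$bda  a
    6  cebedf$bdaca  a
    7  dacacebedf$b  b
    8  df$bdacacebe  e
    9  ebedf$bdacac  c
   10  edf$bdacaceb  b
   11  f$bdacacebed  d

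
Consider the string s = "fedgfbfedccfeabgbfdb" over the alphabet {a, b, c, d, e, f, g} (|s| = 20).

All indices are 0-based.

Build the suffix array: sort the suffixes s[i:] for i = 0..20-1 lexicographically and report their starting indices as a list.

[13, 19, 16, 5, 14, 9, 10, 18, 8, 2, 12, 7, 1, 4, 17, 11, 6, 0, 15, 3]

rank→(start, suffix):
  0 → (13, 'abgbfdb')
  1 → (19, 'b')
  2 → (16, 'bfdb')
  3 → (5, 'bfedccfeabgbfdb')
  4 → (14, 'bgbfdb')
  5 → (9, 'ccfeabgbfdb')
  6 → (10, 'cfeabgbfdb')
  7 → (18, 'db')
  8 → (8, 'dccfeabgbfdb')
  9 → (2, 'dgfbfedccfeabgbfdb')
  10 → (12, 'eabgbfdb')
  11 → (7, 'edccfeabgbfdb')
  12 → (1, 'edgfbfedccfeabgbfdb')
  13 → (4, 'fbfedccfeabgbfdb')
  14 → (17, 'fdb')
  15 → (11, 'feabgbfdb')
  16 → (6, 'fedccfeabgbfdb')
  17 → (0, 'fedgfbfedccfeabgbfdb')
  18 → (15, 'gbfdb')
  19 → (3, 'gfbfedccfeabgbfdb')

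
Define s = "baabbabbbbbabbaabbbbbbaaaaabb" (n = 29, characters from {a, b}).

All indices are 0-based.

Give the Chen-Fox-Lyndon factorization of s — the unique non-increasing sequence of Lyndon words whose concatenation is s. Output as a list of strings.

emit factor 1: 'b' (i=0, period=1)
emit factor 2: 'aabbabbbbbabbaabbbbbb' (i=1, period=21)
emit factor 3: 'aaaaabb' (i=22, period=7)

["b", "aabbabbbbbabbaabbbbbb", "aaaaabb"]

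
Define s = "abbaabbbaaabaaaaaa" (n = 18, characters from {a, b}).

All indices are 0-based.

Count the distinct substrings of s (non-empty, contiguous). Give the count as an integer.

128

sorted suffixes:
  #0 SA[0]=17  'a'
  #1 SA[1]=16  'aa'
  #2 SA[2]=15  'aaa'
  #3 SA[3]=14  'aaaa'
  #4 SA[4]=13  'aaaaa'
  #5 SA[5]=12  'aaaaaa'
  #6 SA[6]=8  'aaabaaaaaa'
  #7 SA[7]=9  'aabaaaaaa'
  #8 SA[8]=3  'aabbbaaabaaaaaa'
  #9 SA[9]=10  'abaaaaaa'
  #10 SA[10]=0  'abbaabbbaaabaaaaaa'
  #11 SA[11]=4  'abbbaaabaaaaaa'
  #12 SA[12]=11  'baaaaaa'
  #13 SA[13]=7  'baaabaaaaaa'
  #14 SA[14]=2  'baabbbaaabaaaaaa'
  #15 SA[15]=6  'bbaaabaaaaaa'
  #16 SA[16]=1  'bbaabbbaaabaaaaaa'
  #17 SA[17]=5  'bbbaaabaaaaaa'

SA = [17, 16, 15, 14, 13, 12, 8, 9, 3, 10, 0, 4, 11, 7, 2, 6, 1, 5]
[i] adj suffixes → lcp
  [1] 17/16 → 1 ('a')
  [2] 16/15 → 2 ('aa')
  [3] 15/14 → 3 ('aaa')
  [4] 14/13 → 4 ('aaaa')
  [5] 13/12 → 5 ('aaaaa')
  [6] 12/8 → 3 ('aaa')
  [7] 8/9 → 2 ('aa')
  [8] 9/3 → 3 ('aab')
  [9] 3/10 → 1 ('a')
  [10] 10/0 → 2 ('ab')
  [11] 0/4 → 3 ('abb')
  [12] 4/11 → 0 ('')
  [13] 11/7 → 4 ('baaa')
  [14] 7/2 → 3 ('baa')
  [15] 2/6 → 1 ('b')
  [16] 6/1 → 4 ('bbaa')
  [17] 1/5 → 2 ('bb')

n(n+1)/2 = 18·19/2 = 171
Σ LCP = 0 + 1 + 2 + 3 + 4 + 5 + 3 + 2 + 3 + 1 + 2 + 3 + 0 + 4 + 3 + 1 + 4 + 2 = 43
distinct = 171 − 43 = 128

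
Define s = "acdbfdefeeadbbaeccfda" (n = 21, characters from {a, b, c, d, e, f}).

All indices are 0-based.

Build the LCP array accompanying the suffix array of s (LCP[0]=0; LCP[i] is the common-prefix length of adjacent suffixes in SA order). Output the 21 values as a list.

[0, 1, 1, 1, 0, 1, 1, 0, 1, 1, 0, 1, 2, 1, 0, 1, 1, 1, 0, 2, 1]

sorted suffixes:
  #0 SA[0]=20  'a'
  #1 SA[1]=0  'acdbfdefeeadbbaeccfda'
  #2 SA[2]=10  'adbbaeccfda'
  #3 SA[3]=14  'aeccfda'
  #4 SA[4]=13  'baeccfda'
  #5 SA[5]=12  'bbaeccfda'
  #6 SA[6]=3  'bfdefeeadbbaeccfda'
  #7 SA[7]=16  'ccfda'
  #8 SA[8]=1  'cdbfdefeeadbbaeccfda'
  #9 SA[9]=17  'cfda'
  #10 SA[10]=19  'da'
  #11 SA[11]=11  'dbbaeccfda'
  #12 SA[12]=2  'dbfdefeeadbbaeccfda'
  #13 SA[13]=5  'defeeadbbaeccfda'
  #14 SA[14]=9  'eadbbaeccfda'
  #15 SA[15]=15  'eccfda'
  #16 SA[16]=8  'eeadbbaeccfda'
  #17 SA[17]=6  'efeeadbbaeccfda'
  #18 SA[18]=18  'fda'
  #19 SA[19]=4  'fdefeeadbbaeccfda'
  #20 SA[20]=7  'feeadbbaeccfda'

SA = [20, 0, 10, 14, 13, 12, 3, 16, 1, 17, 19, 11, 2, 5, 9, 15, 8, 6, 18, 4, 7]
[i] adj suffixes → lcp
  [1] 20/0 → 1 ('a')
  [2] 0/10 → 1 ('a')
  [3] 10/14 → 1 ('a')
  [4] 14/13 → 0 ('')
  [5] 13/12 → 1 ('b')
  [6] 12/3 → 1 ('b')
  [7] 3/16 → 0 ('')
  [8] 16/1 → 1 ('c')
  [9] 1/17 → 1 ('c')
  [10] 17/19 → 0 ('')
  [11] 19/11 → 1 ('d')
  [12] 11/2 → 2 ('db')
  [13] 2/5 → 1 ('d')
  [14] 5/9 → 0 ('')
  [15] 9/15 → 1 ('e')
  [16] 15/8 → 1 ('e')
  [17] 8/6 → 1 ('e')
  [18] 6/18 → 0 ('')
  [19] 18/4 → 2 ('fd')
  [20] 4/7 → 1 ('f')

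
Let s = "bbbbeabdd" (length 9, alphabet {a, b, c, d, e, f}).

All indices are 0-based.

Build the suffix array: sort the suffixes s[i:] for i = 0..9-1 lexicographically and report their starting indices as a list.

rank→(start, suffix):
  0 → (5, 'abdd')
  1 → (0, 'bbbbeabdd')
  2 → (1, 'bbbeabdd')
  3 → (2, 'bbeabdd')
  4 → (6, 'bdd')
  5 → (3, 'beabdd')
  6 → (8, 'd')
  7 → (7, 'dd')
  8 → (4, 'eabdd')

[5, 0, 1, 2, 6, 3, 8, 7, 4]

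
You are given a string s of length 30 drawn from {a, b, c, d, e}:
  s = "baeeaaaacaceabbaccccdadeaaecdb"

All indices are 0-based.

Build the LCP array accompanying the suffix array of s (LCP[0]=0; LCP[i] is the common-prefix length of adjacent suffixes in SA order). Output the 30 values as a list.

[0, 3, 2, 2, 1, 1, 2, 2, 1, 1, 2, 0, 1, 2, 1, 0, 1, 3, 2, 1, 2, 1, 0, 1, 1, 0, 3, 2, 1, 1]

rank→(start, suffix):
  0 → (4, 'aaaacaceabbaccccdadeaaecdb')
  1 → (5, 'aaacaceabbaccccdadeaaecdb')
  2 → (6, 'aacaceabbaccccdadeaaecdb')
  3 → (24, 'aaecdb')
  4 → (12, 'abbaccccdadeaaecdb')
  5 → (7, 'acaceabbaccccdadeaaecdb')
  6 → (15, 'accccdadeaaecdb')
  7 → (9, 'aceabbaccccdadeaaecdb')
  8 → (21, 'adeaaecdb')
  9 → (25, 'aecdb')
  10 → (1, 'aeeaaaacaceabbaccccdadeaaecdb')
  11 → (29, 'b')
  12 → (14, 'baccccdadeaaecdb')
  13 → (0, 'baeeaaaacaceabbaccccdadeaaecdb')
  14 → (13, 'bbaccccdadeaaecdb')
  15 → (8, 'caceabbaccccdadeaaecdb')
  16 → (16, 'ccccdadeaaecdb')
  17 → (17, 'cccdadeaaecdb')
  18 → (18, 'ccdadeaaecdb')
  19 → (19, 'cdadeaaecdb')
  20 → (27, 'cdb')
  21 → (10, 'ceabbaccccdadeaaecdb')
  22 → (20, 'dadeaaecdb')
  23 → (28, 'db')
  24 → (22, 'deaaecdb')
  25 → (3, 'eaaaacaceabbaccccdadeaaecdb')
  26 → (23, 'eaaecdb')
  27 → (11, 'eabbaccccdadeaaecdb')
  28 → (26, 'ecdb')
  29 → (2, 'eeaaaacaceabbaccccdadeaaecdb')

SA = [4, 5, 6, 24, 12, 7, 15, 9, 21, 25, 1, 29, 14, 0, 13, 8, 16, 17, 18, 19, 27, 10, 20, 28, 22, 3, 23, 11, 26, 2]
[i] adj suffixes → lcp
  [1] 4/5 → 3 ('aaa')
  [2] 5/6 → 2 ('aa')
  [3] 6/24 → 2 ('aa')
  [4] 24/12 → 1 ('a')
  [5] 12/7 → 1 ('a')
  [6] 7/15 → 2 ('ac')
  [7] 15/9 → 2 ('ac')
  [8] 9/21 → 1 ('a')
  [9] 21/25 → 1 ('a')
  [10] 25/1 → 2 ('ae')
  [11] 1/29 → 0 ('')
  [12] 29/14 → 1 ('b')
  [13] 14/0 → 2 ('ba')
  [14] 0/13 → 1 ('b')
  [15] 13/8 → 0 ('')
  [16] 8/16 → 1 ('c')
  [17] 16/17 → 3 ('ccc')
  [18] 17/18 → 2 ('cc')
  [19] 18/19 → 1 ('c')
  [20] 19/27 → 2 ('cd')
  [21] 27/10 → 1 ('c')
  [22] 10/20 → 0 ('')
  [23] 20/28 → 1 ('d')
  [24] 28/22 → 1 ('d')
  [25] 22/3 → 0 ('')
  [26] 3/23 → 3 ('eaa')
  [27] 23/11 → 2 ('ea')
  [28] 11/26 → 1 ('e')
  [29] 26/2 → 1 ('e')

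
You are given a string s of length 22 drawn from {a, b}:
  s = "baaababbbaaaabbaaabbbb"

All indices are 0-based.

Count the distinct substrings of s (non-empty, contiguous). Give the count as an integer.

rank | idx | suffix
   0 |   9 | aaaabbaaabbbb
   1 |   1 | aaababbbaaaabbaaabbbb
   2 |  10 | aaabbaaabbbb
   3 |  15 | aaabbbb
   4 |   2 | aababbbaaaabbaaabbbb
   5 |  11 | aabbaaabbbb
   6 |  16 | aabbbb
   7 |   3 | ababbbaaaabbaaabbbb
   8 |  12 | abbaaabbbb
   9 |   5 | abbbaaaabbaaabbbb
  10 |  17 | abbbb
  11 |  21 | b
  12 |   8 | baaaabbaaabbbb
  13 |   0 | baaababbbaaaabbaaabbbb
  14 |  14 | baaabbbb
  15 |   4 | babbbaaaabbaaabbbb
  16 |  20 | bb
  17 |   7 | bbaaaabbaaabbbb
  18 |  13 | bbaaabbbb
  19 |  19 | bbb
  20 |   6 | bbbaaaabbaaabbbb
  21 |  18 | bbbb

SA = [9, 1, 10, 15, 2, 11, 16, 3, 12, 5, 17, 21, 8, 0, 14, 4, 20, 7, 13, 19, 6, 18]
rank  pair      lcp
   1  s[9:],s[1:]  3  'aaa'
   2  s[1:],s[10:]  4  'aaab'
   3  s[10:],s[15:]  5  'aaabb'
   4  s[15:],s[2:]  2  'aa'
   5  s[2:],s[11:]  3  'aab'
   6  s[11:],s[16:]  4  'aabb'
   7  s[16:],s[3:]  1  'a'
   8  s[3:],s[12:]  2  'ab'
   9  s[12:],s[5:]  3  'abb'
  10  s[5:],s[17:]  4  'abbb'
  11  s[17:],s[21:]  0  ''
  12  s[21:],s[8:]  1  'b'
  13  s[8:],s[0:]  4  'baaa'
  14  s[0:],s[14:]  5  'baaab'
  15  s[14:],s[4:]  2  'ba'
  16  s[4:],s[20:]  1  'b'
  17  s[20:],s[7:]  2  'bb'
  18  s[7:],s[13:]  5  'bbaaa'
  19  s[13:],s[19:]  2  'bb'
  20  s[19:],s[6:]  3  'bbb'
  21  s[6:],s[18:]  3  'bbb'

n(n+1)/2 = 22·23/2 = 253
Σ LCP = 0 + 3 + 4 + 5 + 2 + 3 + 4 + 1 + 2 + 3 + 4 + 0 + 1 + 4 + 5 + 2 + 1 + 2 + 5 + 2 + 3 + 3 = 59
distinct = 253 − 59 = 194

194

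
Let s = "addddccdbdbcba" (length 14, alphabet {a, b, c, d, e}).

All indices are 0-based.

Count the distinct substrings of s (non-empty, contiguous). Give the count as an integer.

sorted suffixes:
  #0 SA[0]=13  'a'
  #1 SA[1]=0  'addddccdbdbcba'
  #2 SA[2]=12  'ba'
  #3 SA[3]=10  'bcba'
  #4 SA[4]=8  'bdbcba'
  #5 SA[5]=11  'cba'
  #6 SA[6]=5  'ccdbdbcba'
  #7 SA[7]=6  'cdbdbcba'
  #8 SA[8]=9  'dbcba'
  #9 SA[9]=7  'dbdbcba'
  #10 SA[10]=4  'dccdbdbcba'
  #11 SA[11]=3  'ddccdbdbcba'
  #12 SA[12]=2  'dddccdbdbcba'
  #13 SA[13]=1  'ddddccdbdbcba'

SA = [13, 0, 12, 10, 8, 11, 5, 6, 9, 7, 4, 3, 2, 1]
[i] adj suffixes → lcp
  [1] 13/0 → 1 ('a')
  [2] 0/12 → 0 ('')
  [3] 12/10 → 1 ('b')
  [4] 10/8 → 1 ('b')
  [5] 8/11 → 0 ('')
  [6] 11/5 → 1 ('c')
  [7] 5/6 → 1 ('c')
  [8] 6/9 → 0 ('')
  [9] 9/7 → 2 ('db')
  [10] 7/4 → 1 ('d')
  [11] 4/3 → 1 ('d')
  [12] 3/2 → 2 ('dd')
  [13] 2/1 → 3 ('ddd')

n(n+1)/2 = 14·15/2 = 105
Σ LCP = 0 + 1 + 0 + 1 + 1 + 0 + 1 + 1 + 0 + 2 + 1 + 1 + 2 + 3 = 14
distinct = 105 − 14 = 91

91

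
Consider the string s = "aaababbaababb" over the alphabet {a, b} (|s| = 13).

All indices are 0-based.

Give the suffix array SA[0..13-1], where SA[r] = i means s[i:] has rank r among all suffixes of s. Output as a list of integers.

[0, 7, 1, 8, 2, 10, 4, 12, 6, 9, 3, 11, 5]

rank | idx | suffix
   0 |   0 | aaababbaababb
   1 |   7 | aababb
   2 |   1 | aababbaababb
   3 |   8 | ababb
   4 |   2 | ababbaababb
   5 |  10 | abb
   6 |   4 | abbaababb
   7 |  12 | b
   8 |   6 | baababb
   9 |   9 | babb
  10 |   3 | babbaababb
  11 |  11 | bb
  12 |   5 | bbaababb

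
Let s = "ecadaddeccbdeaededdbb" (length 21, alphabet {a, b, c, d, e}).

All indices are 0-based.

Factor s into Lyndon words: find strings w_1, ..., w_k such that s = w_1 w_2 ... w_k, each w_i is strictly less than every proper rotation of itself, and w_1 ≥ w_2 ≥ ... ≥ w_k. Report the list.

emit factor 1: 'e' (i=0, period=1)
emit factor 2: 'c' (i=1, period=1)
emit factor 3: 'adaddeccbdeaededdbb' (i=2, period=19)

["e", "c", "adaddeccbdeaededdbb"]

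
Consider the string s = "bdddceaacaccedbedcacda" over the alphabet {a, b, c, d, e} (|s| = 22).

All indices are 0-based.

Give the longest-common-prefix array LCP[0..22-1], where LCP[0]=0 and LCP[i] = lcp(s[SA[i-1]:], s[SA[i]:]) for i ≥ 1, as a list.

[0, 1, 1, 2, 2, 0, 1, 0, 3, 1, 1, 1, 2, 0, 1, 1, 2, 1, 2, 0, 1, 2]

sorted suffixes:
  #0 SA[0]=21  'a'
  #1 SA[1]=6  'aacaccedbedcacda'
  #2 SA[2]=7  'acaccedbedcacda'
  #3 SA[3]=9  'accedbedcacda'
  #4 SA[4]=18  'acda'
  #5 SA[5]=0  'bdddceaacaccedbedcacda'
  #6 SA[6]=14  'bedcacda'
  #7 SA[7]=8  'caccedbedcacda'
  #8 SA[8]=17  'cacda'
  #9 SA[9]=10  'ccedbedcacda'
  #10 SA[10]=19  'cda'
  #11 SA[11]=4  'ceaacaccedbedcacda'
  #12 SA[12]=11  'cedbedcacda'
  #13 SA[13]=20  'da'
  #14 SA[14]=13  'dbedcacda'
  #15 SA[15]=16  'dcacda'
  #16 SA[16]=3  'dceaacaccedbedcacda'
  #17 SA[17]=2  'ddceaacaccedbedcacda'
  #18 SA[18]=1  'dddceaacaccedbedcacda'
  #19 SA[19]=5  'eaacaccedbedcacda'
  #20 SA[20]=12  'edbedcacda'
  #21 SA[21]=15  'edcacda'

SA = [21, 6, 7, 9, 18, 0, 14, 8, 17, 10, 19, 4, 11, 20, 13, 16, 3, 2, 1, 5, 12, 15]
rank  pair      lcp
   1  s[21:],s[6:]  1  'a'
   2  s[6:],s[7:]  1  'a'
   3  s[7:],s[9:]  2  'ac'
   4  s[9:],s[18:]  2  'ac'
   5  s[18:],s[0:]  0  ''
   6  s[0:],s[14:]  1  'b'
   7  s[14:],s[8:]  0  ''
   8  s[8:],s[17:]  3  'cac'
   9  s[17:],s[10:]  1  'c'
  10  s[10:],s[19:]  1  'c'
  11  s[19:],s[4:]  1  'c'
  12  s[4:],s[11:]  2  'ce'
  13  s[11:],s[20:]  0  ''
  14  s[20:],s[13:]  1  'd'
  15  s[13:],s[16:]  1  'd'
  16  s[16:],s[3:]  2  'dc'
  17  s[3:],s[2:]  1  'd'
  18  s[2:],s[1:]  2  'dd'
  19  s[1:],s[5:]  0  ''
  20  s[5:],s[12:]  1  'e'
  21  s[12:],s[15:]  2  'ed'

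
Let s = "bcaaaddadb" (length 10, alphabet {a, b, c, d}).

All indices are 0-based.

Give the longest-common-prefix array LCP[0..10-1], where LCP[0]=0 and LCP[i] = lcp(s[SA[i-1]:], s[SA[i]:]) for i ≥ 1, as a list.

sorted suffixes:
  #0 SA[0]=2  'aaaddadb'
  #1 SA[1]=3  'aaddadb'
  #2 SA[2]=7  'adb'
  #3 SA[3]=4  'addadb'
  #4 SA[4]=9  'b'
  #5 SA[5]=0  'bcaaaddadb'
  #6 SA[6]=1  'caaaddadb'
  #7 SA[7]=6  'dadb'
  #8 SA[8]=8  'db'
  #9 SA[9]=5  'ddadb'

SA = [2, 3, 7, 4, 9, 0, 1, 6, 8, 5]
i: (SA[i-1],SA[i]) lcp shared
  1: (2,3) 2 'aa'
  2: (3,7) 1 'a'
  3: (7,4) 2 'ad'
  4: (4,9) 0 ''
  5: (9,0) 1 'b'
  6: (0,1) 0 ''
  7: (1,6) 0 ''
  8: (6,8) 1 'd'
  9: (8,5) 1 'd'

[0, 2, 1, 2, 0, 1, 0, 0, 1, 1]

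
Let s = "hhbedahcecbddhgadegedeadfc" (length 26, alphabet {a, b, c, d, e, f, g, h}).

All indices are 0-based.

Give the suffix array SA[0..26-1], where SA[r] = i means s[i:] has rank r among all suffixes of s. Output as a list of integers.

rank | idx | suffix
   0 |  15 | adegedeadfc
   1 |  22 | adfc
   2 |   5 | ahcecbddhgadegedeadfc
   3 |  10 | bddhgadegedeadfc
   4 |   2 | bedahcecbddhgadegedeadfc
   5 |  25 | c
   6 |   9 | cbddhgadegedeadfc
   7 |   7 | cecbddhgadegedeadfc
   8 |   4 | dahcecbddhgadegedeadfc
   9 |  11 | ddhgadegedeadfc
  10 |  20 | deadfc
  11 |  16 | degedeadfc
  12 |  23 | dfc
  13 |  12 | dhgadegedeadfc
  14 |  21 | eadfc
  15 |   8 | ecbddhgadegedeadfc
  16 |   3 | edahcecbddhgadegedeadfc
  17 |  19 | edeadfc
  18 |  17 | egedeadfc
  19 |  24 | fc
  20 |  14 | gadegedeadfc
  21 |  18 | gedeadfc
  22 |   1 | hbedahcecbddhgadegedeadfc
  23 |   6 | hcecbddhgadegedeadfc
  24 |  13 | hgadegedeadfc
  25 |   0 | hhbedahcecbddhgadegedeadfc

[15, 22, 5, 10, 2, 25, 9, 7, 4, 11, 20, 16, 23, 12, 21, 8, 3, 19, 17, 24, 14, 18, 1, 6, 13, 0]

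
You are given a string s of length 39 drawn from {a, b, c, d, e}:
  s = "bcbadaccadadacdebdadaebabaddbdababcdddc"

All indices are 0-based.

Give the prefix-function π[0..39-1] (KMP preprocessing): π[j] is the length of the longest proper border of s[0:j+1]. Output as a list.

[0, 0, 1, 0, 0, 0, 0, 0, 0, 0, 0, 0, 0, 0, 0, 0, 1, 0, 0, 0, 0, 0, 1, 0, 1, 0, 0, 0, 1, 0, 0, 1, 0, 1, 2, 0, 0, 0, 0]

π[0] = 0
j=1 s[j]='c': π[1]=0 (border '')
j=2 s[j]='b': π[2]=1 (border 'b')
j=3 s[j]='a': k: 1→0; π[3]=0 (border '')
j=4 s[j]='d': π[4]=0 (border '')
j=5 s[j]='a': π[5]=0 (border '')
j=6 s[j]='c': π[6]=0 (border '')
j=7 s[j]='c': π[7]=0 (border '')
j=8 s[j]='a': π[8]=0 (border '')
j=9 s[j]='d': π[9]=0 (border '')
j=10 s[j]='a': π[10]=0 (border '')
j=11 s[j]='d': π[11]=0 (border '')
j=12 s[j]='a': π[12]=0 (border '')
j=13 s[j]='c': π[13]=0 (border '')
j=14 s[j]='d': π[14]=0 (border '')
j=15 s[j]='e': π[15]=0 (border '')
j=16 s[j]='b': π[16]=1 (border 'b')
j=17 s[j]='d': k: 1→0; π[17]=0 (border '')
j=18 s[j]='a': π[18]=0 (border '')
j=19 s[j]='d': π[19]=0 (border '')
j=20 s[j]='a': π[20]=0 (border '')
j=21 s[j]='e': π[21]=0 (border '')
j=22 s[j]='b': π[22]=1 (border 'b')
j=23 s[j]='a': k: 1→0; π[23]=0 (border '')
j=24 s[j]='b': π[24]=1 (border 'b')
j=25 s[j]='a': k: 1→0; π[25]=0 (border '')
j=26 s[j]='d': π[26]=0 (border '')
j=27 s[j]='d': π[27]=0 (border '')
j=28 s[j]='b': π[28]=1 (border 'b')
j=29 s[j]='d': k: 1→0; π[29]=0 (border '')
j=30 s[j]='a': π[30]=0 (border '')
j=31 s[j]='b': π[31]=1 (border 'b')
j=32 s[j]='a': k: 1→0; π[32]=0 (border '')
j=33 s[j]='b': π[33]=1 (border 'b')
j=34 s[j]='c': π[34]=2 (border 'bc')
j=35 s[j]='d': k: 2→0; π[35]=0 (border '')
j=36 s[j]='d': π[36]=0 (border '')
j=37 s[j]='d': π[37]=0 (border '')
j=38 s[j]='c': π[38]=0 (border '')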